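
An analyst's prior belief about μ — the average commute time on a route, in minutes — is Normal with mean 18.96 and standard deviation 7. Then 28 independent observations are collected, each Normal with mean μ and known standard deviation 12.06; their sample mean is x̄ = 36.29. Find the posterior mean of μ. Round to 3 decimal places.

With known σ, the Normal prior is conjugate. Weight on the data is w = (n/σ²)/(n/σ² + 1/τ₀²) = 0.192514/(0.192514+0.0204082) = 0.90415.
Posterior mean = w·x̄ + (1−w)·μ₀ = 0.90415·36.29 + 0.095848·18.96 = 34.629.

Posterior mean ≈ 34.629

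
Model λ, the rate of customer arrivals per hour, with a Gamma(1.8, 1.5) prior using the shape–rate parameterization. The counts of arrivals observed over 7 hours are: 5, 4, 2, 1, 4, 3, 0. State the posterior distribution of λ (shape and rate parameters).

Total count ∑xᵢ = 19 over n = 7 hours.
Gamma is conjugate to the Poisson likelihood: posterior is Gamma(shape = 1.8+19 = 20.8, rate = 1.5+7 = 8.5).

Posterior: Gamma(shape=20.8, rate=8.5)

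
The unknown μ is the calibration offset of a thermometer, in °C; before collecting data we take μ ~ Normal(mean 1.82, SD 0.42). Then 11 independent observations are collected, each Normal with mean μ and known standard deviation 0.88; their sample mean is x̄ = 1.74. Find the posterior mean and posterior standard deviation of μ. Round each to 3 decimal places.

Prior precision 1/τ₀² = 1/0.42² = 5.66893; data precision n/σ² = 11/0.88² = 14.2045.
Posterior precision = 5.66893 + 14.2045 = 19.8735, giving posterior SD = 1/√19.8735 = 0.224.
Posterior mean = (5.66893·1.82 + 14.2045·1.74) / 19.8735 = 1.763.

Posterior mean ≈ 1.763; posterior SD ≈ 0.224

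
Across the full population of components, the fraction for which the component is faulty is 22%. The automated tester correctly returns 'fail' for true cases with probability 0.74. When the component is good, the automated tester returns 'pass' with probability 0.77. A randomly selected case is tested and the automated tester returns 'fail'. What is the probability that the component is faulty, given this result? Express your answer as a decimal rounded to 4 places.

Write H for 'the component is faulty'. Prior odds H:¬H = 0.22/0.78 = 0.28205. For the 'fail' outcome, the likelihood ratio is 0.74/0.23 = 3.2174.
Posterior odds = 0.28205 × 3.2174 = 0.90747, so P(H|E) = 0.90747/(1+0.90747) = 0.4757.

P(H | E) ≈ 0.4757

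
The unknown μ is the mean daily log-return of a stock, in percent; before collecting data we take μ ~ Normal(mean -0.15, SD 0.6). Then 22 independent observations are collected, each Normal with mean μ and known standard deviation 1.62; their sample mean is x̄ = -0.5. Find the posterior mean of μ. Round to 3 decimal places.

With known σ, the Normal prior is conjugate. Weight on the data is w = (n/σ²)/(n/σ² + 1/τ₀²) = 8.38287/(8.38287+2.77778) = 0.75111.
Posterior mean = w·x̄ + (1−w)·μ₀ = 0.75111·-0.5 + 0.24889·-0.15 = -0.413.

Posterior mean ≈ -0.413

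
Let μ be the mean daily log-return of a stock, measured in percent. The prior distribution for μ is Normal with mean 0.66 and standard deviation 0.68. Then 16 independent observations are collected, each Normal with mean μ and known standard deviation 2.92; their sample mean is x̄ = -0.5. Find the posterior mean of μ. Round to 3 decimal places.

Prior precision 1/τ₀² = 1/0.68² = 2.16263; data precision n/σ² = 16/2.92² = 1.87652.
Posterior precision = 2.16263 + 1.87652 = 4.03915.
Posterior mean = (2.16263·0.66 + 1.87652·-0.5) / 4.03915 = 0.121.

Posterior mean ≈ 0.121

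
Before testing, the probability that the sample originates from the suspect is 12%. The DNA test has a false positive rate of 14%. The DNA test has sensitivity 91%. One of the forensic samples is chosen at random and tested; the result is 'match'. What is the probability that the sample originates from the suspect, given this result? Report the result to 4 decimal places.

Write H for 'the sample originates from the suspect'. Prior odds H:¬H = 0.12/0.88 = 0.13636. For the 'match' outcome, the likelihood ratio is 0.91/0.14 = 6.5000.
Posterior odds = 0.13636 × 6.5000 = 0.88636, so P(H|E) = 0.88636/(1+0.88636) = 0.4699.

P(H | E) ≈ 0.4699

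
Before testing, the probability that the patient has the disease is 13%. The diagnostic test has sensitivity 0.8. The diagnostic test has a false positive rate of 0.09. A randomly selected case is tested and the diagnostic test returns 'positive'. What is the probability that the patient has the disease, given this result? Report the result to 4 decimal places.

P(H | E) ≈ 0.5705

Write H for 'the patient has the disease'. Prior odds H:¬H = 0.13/0.87 = 0.14943. For the 'positive' outcome, the likelihood ratio is 0.8/0.09 = 8.8889.
Posterior odds = 0.14943 × 8.8889 = 1.3282, so P(H|E) = 1.3282/(1+1.3282) = 0.5705.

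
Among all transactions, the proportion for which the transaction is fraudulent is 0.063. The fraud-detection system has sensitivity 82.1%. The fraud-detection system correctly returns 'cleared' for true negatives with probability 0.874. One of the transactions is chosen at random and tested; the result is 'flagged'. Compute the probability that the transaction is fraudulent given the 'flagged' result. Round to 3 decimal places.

P(H | E) ≈ 0.305

Write H for 'the transaction is fraudulent'. Prior odds H:¬H = 0.063/0.937 = 0.067236. For the 'flagged' outcome, the likelihood ratio is 0.821/0.126 = 6.5159.
Posterior odds = 0.067236 × 6.5159 = 0.43810, so P(H|E) = 0.43810/(1+0.43810) = 0.305.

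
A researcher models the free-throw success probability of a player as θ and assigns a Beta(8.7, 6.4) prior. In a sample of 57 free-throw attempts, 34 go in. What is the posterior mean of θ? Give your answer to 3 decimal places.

Posterior mean ≈ 0.592

Observing 34 successes and 23 failures updates Beta(8.7, 6.4) by adding the success and failure counts to the two shape parameters: α = 8.7+34 = 42.7, β = 6.4+23 = 29.4.
E[θ | data] = 42.7/(42.7+29.4) = 0.592.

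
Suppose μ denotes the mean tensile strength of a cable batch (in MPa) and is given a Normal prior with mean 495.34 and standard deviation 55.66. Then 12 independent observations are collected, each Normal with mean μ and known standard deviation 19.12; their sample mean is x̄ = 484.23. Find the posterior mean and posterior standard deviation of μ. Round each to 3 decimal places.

Prior precision 1/τ₀² = 1/55.66² = 0.00032279; data precision n/σ² = 12/19.12² = 0.0328251.
Posterior precision = 0.00032279 + 0.0328251 = 0.0331478, giving posterior SD = 1/√0.0331478 = 5.493.
Posterior mean = (0.00032279·495.34 + 0.0328251·484.23) / 0.0331478 = 484.338.

Posterior mean ≈ 484.338; posterior SD ≈ 5.493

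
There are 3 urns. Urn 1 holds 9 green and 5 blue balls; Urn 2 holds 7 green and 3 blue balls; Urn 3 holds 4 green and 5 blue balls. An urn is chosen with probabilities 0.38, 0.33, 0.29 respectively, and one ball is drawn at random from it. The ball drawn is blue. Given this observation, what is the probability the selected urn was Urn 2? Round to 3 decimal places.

P(blue|Urn 1) = 0.3571; P(blue|Urn 2) = 0.3; P(blue|Urn 3) = 0.5556.
Prior × likelihood for each source: 0.38·0.3571=0.1357, 0.33·0.3=0.09900, 0.29·0.5556=0.1611. Summing gives P(blue) = 0.39583.
P(Urn 2 | blue) = 0.09900 / 0.39583 = 0.250.

Posterior probability ≈ 0.250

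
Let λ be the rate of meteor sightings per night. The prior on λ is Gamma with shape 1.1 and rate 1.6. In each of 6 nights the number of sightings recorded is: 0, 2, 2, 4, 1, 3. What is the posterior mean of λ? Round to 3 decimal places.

The Poisson likelihood adds the total count to the shape and the number of exposure periods to the rate. Here ∑xᵢ = 12 and n = 6, so shape 1.1→13.1 and rate 1.6→7.6.
Posterior mean = shape/rate = 13.1/7.6 = 1.724.

Posterior mean ≈ 1.724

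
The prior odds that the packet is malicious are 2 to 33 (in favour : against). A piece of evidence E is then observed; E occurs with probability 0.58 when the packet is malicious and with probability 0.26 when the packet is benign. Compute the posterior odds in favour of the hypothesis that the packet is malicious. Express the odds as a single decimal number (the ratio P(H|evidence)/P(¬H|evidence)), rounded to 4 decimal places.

Posterior odds ≈ 0.1352

Prior odds = 2/33 = 0.060606. In log-odds, ln(0.060606) = -2.8034.
Add log likelihood ratio: ln(2.2308) = 0.80235.
Posterior log-odds = -2.0010, so posterior odds = exp(-2.0010) = 0.13520.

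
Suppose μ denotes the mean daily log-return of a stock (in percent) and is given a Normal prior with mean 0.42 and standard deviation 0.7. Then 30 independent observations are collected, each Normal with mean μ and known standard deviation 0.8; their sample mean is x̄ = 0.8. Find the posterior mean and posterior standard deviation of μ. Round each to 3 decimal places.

Posterior mean ≈ 0.784; posterior SD ≈ 0.143

With known σ, the Normal prior is conjugate. Weight on the data is w = (n/σ²)/(n/σ² + 1/τ₀²) = 46.8750/(46.8750+2.04082) = 0.95828.
Posterior mean = w·x̄ + (1−w)·μ₀ = 0.95828·0.8 + 0.041721·0.42 = 0.784. Posterior variance = 1/(46.8750+2.04082) = 0.0204433, so SD = 0.143.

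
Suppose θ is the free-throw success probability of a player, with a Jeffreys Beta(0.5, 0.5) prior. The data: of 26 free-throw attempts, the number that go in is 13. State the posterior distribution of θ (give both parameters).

The binomial likelihood is conjugate to the Beta prior: with 13 successes and 13 failures, the posterior is Beta(0.5+13, 0.5+13) = Beta(13.5, 13.5).

Posterior: Beta(13.5, 13.5)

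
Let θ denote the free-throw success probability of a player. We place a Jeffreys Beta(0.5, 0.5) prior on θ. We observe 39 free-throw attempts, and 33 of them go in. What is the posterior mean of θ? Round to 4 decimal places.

Posterior mean ≈ 0.8375

Observing 33 successes and 6 failures updates Beta(0.5, 0.5) by adding the success and failure counts to the two shape parameters: α = 0.5+33 = 33.5, β = 0.5+6 = 6.5.
Posterior mean = α/(α+β) = 33.5/40 = 0.8375.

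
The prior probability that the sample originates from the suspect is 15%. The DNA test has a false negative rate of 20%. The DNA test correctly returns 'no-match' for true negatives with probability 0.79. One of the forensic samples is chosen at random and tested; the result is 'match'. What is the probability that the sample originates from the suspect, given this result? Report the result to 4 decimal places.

Let H be the event that the sample originates from the suspect. P(H) = 0.15, so P(¬H) = 0.85. With E the 'match' result, P(E|H) = 0.8 and P(E|¬H) = 0.21.
P(E) = 0.8·0.15 + 0.21·0.85 = 0.12000 + 0.17850 = 0.29850.
By Bayes' theorem, P(H|E) = 0.12000 / 0.29850 = 0.4020.

P(H | E) ≈ 0.4020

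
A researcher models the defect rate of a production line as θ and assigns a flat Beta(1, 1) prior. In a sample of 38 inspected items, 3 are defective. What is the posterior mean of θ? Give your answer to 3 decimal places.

Posterior mean ≈ 0.100

Observing 3 successes and 35 failures updates Beta(1, 1) by adding the success and failure counts to the two shape parameters: α = 1+3 = 4, β = 1+35 = 36.
E[θ | data] = 4/(4+36) = 0.100.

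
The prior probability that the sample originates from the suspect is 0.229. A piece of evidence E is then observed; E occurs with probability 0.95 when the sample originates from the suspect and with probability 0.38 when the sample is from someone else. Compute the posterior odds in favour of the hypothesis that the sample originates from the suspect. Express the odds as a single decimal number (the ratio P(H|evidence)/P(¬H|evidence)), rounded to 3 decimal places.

Posterior odds ≈ 0.743

Prior odds = 0.229/(1−0.229) = 0.29702.
Likelihood ratio for E = 0.95/0.38 = 2.5000.
Posterior odds = prior odds × LR = 0.74254.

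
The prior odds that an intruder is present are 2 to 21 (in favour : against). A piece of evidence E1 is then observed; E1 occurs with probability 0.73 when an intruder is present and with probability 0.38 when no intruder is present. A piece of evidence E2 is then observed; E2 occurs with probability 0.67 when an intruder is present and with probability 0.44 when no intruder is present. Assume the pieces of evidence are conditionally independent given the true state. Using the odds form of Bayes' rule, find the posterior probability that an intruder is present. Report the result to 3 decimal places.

Prior odds = 2/21 = 0.095238. In log-odds, ln(0.095238) = -2.3514.
Add log likelihood ratios: ln(1.9211) + ln(1.5227) = 1.0734.
Posterior log-odds = -1.2780, so posterior odds = exp(-1.2780) = 0.27859. Converting, P(H|E) = 0.27859/1.2786 = 0.218.

Posterior probability ≈ 0.218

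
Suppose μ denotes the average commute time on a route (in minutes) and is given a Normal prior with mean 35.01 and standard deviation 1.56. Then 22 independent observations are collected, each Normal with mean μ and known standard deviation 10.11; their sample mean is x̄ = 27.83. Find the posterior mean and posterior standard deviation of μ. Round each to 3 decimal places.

Prior precision 1/τ₀² = 1/1.56² = 0.410914; data precision n/σ² = 22/10.11² = 0.215239.
Posterior precision = 0.410914 + 0.215239 = 0.626153, giving posterior SD = 1/√0.626153 = 1.264.
Posterior mean = (0.410914·35.01 + 0.215239·27.83) / 0.626153 = 32.542.

Posterior mean ≈ 32.542; posterior SD ≈ 1.264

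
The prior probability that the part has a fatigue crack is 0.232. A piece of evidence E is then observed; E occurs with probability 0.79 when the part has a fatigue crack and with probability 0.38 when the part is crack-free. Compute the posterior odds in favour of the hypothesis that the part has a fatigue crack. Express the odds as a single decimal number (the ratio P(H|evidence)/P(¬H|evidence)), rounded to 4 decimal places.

Posterior odds ≈ 0.6280

Prior odds = 0.232/(1−0.232) = 0.30208. In log-odds, ln(0.30208) = -1.1971.
Add log likelihood ratio: ln(2.0789) = 0.73186.
Posterior log-odds = -0.46519, so posterior odds = exp(-0.46519) = 0.62802.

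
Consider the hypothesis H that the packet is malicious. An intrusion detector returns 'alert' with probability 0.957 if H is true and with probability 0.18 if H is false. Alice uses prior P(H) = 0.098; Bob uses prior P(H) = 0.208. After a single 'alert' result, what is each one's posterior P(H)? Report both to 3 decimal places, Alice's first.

Alice: 0.366; Bob: 0.583

The likelihood ratio for an 'alert' result is 0.957/0.18 = 5.3167.
Alice: prior odds 0.098/0.902 = 0.10865; posterior odds 0.57764; posterior probability 0.366.
Bob: prior odds 0.208/0.792 = 0.26263; posterior odds 1.3963; posterior probability 0.583.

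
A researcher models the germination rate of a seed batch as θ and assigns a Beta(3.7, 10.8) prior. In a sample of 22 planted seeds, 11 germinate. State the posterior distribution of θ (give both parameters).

Observing 11 successes and 11 failures updates Beta(3.7, 10.8) by adding the success and failure counts to the two shape parameters: α = 3.7+11 = 14.7, β = 10.8+11 = 21.8.

Posterior: Beta(14.7, 21.8)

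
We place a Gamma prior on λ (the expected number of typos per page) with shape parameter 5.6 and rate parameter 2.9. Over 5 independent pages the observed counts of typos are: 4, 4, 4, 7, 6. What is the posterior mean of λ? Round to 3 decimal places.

Posterior mean ≈ 3.873

The Poisson likelihood adds the total count to the shape and the number of exposure periods to the rate. Here ∑xᵢ = 25 and n = 5, so shape 5.6→30.6 and rate 2.9→7.9.
E[λ | data] = 30.6/7.9 = 3.873.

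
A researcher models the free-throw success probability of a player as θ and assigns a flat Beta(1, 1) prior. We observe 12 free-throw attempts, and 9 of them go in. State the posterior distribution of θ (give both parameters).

Posterior: Beta(10, 4)

Observing 9 successes and 3 failures updates Beta(1, 1) by adding the success and failure counts to the two shape parameters: α = 1+9 = 10, β = 1+3 = 4.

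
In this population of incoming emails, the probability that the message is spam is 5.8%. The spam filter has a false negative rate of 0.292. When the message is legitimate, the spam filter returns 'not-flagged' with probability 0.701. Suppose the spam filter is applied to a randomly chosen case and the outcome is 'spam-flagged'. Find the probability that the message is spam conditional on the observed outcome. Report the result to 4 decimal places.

P(H | E) ≈ 0.1272

Let H be the event that the message is spam. P(H) = 0.058, so P(¬H) = 0.942. With E the 'spam-flagged' result, P(E|H) = 0.708 and P(E|¬H) = 0.299.
P(E) = 0.708·0.058 + 0.299·0.942 = 0.041064 + 0.28166 = 0.32272.
By Bayes' theorem, P(H|E) = 0.041064 / 0.32272 = 0.1272.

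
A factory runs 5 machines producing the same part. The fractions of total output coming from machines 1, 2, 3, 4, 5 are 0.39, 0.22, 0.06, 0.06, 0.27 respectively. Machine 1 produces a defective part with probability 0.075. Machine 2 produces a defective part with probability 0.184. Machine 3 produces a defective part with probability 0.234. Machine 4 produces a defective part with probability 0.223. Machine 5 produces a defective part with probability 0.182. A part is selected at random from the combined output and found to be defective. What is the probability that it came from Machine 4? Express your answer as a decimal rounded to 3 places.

Tabulate prior·likelihood by source: [1] prior 0.39, lik 0.075, product 0.02925; [2] prior 0.22, lik 0.184, product 0.04048; [3] prior 0.06, lik 0.234, product 0.01404; [4] prior 0.06, lik 0.223, product 0.01338; [5] prior 0.27, lik 0.182, product 0.04914.
Normalizing constant = 0.14629; the posterior for Machine 4 is its product over the sum, 0.01338/0.14629 = 0.091.

Posterior probability ≈ 0.091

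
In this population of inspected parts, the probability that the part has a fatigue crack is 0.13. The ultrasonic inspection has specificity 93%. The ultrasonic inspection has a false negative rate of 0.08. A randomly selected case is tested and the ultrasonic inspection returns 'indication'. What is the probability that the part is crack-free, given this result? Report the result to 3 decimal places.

Let H be the event that the part has a fatigue crack. P(H) = 0.13, so P(¬H) = 0.87. With E the 'indication' result, P(E|H) = 0.92 and P(E|¬H) = 0.07.
P(E) = 0.92·0.13 + 0.07·0.87 = 0.11960 + 0.060900 = 0.18050.
By Bayes' theorem, P(H|E) = 0.11960 / 0.18050 = 0.663. Hence P(¬H|E) = 1 − 0.663 = 0.337.

P(¬H | E) ≈ 0.337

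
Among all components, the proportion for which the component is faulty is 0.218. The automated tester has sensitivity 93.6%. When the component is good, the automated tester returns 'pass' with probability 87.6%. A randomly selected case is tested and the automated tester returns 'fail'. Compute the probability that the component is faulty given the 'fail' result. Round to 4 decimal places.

Write H for 'the component is faulty'. Prior odds H:¬H = 0.218/0.782 = 0.27877. For the 'fail' outcome, the likelihood ratio is 0.936/0.124 = 7.5484.
Posterior odds = 0.27877 × 7.5484 = 2.1043, so P(H|E) = 2.1043/(1+2.1043) = 0.6779.

P(H | E) ≈ 0.6779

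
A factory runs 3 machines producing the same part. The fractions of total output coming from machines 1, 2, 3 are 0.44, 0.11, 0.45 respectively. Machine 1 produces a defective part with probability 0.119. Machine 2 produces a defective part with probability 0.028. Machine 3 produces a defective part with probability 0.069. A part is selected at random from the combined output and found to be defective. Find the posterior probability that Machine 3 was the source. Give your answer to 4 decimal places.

P(defective|M1) = 0.119; P(defective|M2) = 0.028; P(defective|M3) = 0.069.
Prior × likelihood for each source: 0.44·0.119=0.05236, 0.11·0.028=0.003080, 0.45·0.069=0.03105. Summing gives P(defective) = 0.086490.
P(Machine 3 | defective) = 0.03105 / 0.086490 = 0.3590.

Posterior probability ≈ 0.3590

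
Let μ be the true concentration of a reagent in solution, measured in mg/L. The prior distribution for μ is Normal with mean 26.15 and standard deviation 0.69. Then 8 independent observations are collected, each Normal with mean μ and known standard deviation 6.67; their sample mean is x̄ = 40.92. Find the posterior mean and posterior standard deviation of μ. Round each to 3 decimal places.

With known σ, the Normal prior is conjugate. Weight on the data is w = (n/σ²)/(n/σ² + 1/τ₀²) = 0.179820/(0.179820+2.10040) = 0.078861.
Posterior mean = w·x̄ + (1−w)·μ₀ = 0.078861·40.92 + 0.92114·26.15 = 27.315. Posterior variance = 1/(0.179820+2.10040) = 0.438554, so SD = 0.662.

Posterior mean ≈ 27.315; posterior SD ≈ 0.662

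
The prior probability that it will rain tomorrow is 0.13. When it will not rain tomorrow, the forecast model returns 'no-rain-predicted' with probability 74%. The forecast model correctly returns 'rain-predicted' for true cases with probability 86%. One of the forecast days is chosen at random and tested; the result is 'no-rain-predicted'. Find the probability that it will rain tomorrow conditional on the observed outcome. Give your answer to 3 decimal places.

Let H be the event that it will rain tomorrow. P(H) = 0.13, so P(¬H) = 0.87. With E the 'no-rain-predicted' result, P(E|H) = 0.14 and P(E|¬H) = 0.74.
P(E) = 0.14·0.13 + 0.74·0.87 = 0.018200 + 0.64380 = 0.66200.
By Bayes' theorem, P(H|E) = 0.018200 / 0.66200 = 0.027.

P(H | E) ≈ 0.027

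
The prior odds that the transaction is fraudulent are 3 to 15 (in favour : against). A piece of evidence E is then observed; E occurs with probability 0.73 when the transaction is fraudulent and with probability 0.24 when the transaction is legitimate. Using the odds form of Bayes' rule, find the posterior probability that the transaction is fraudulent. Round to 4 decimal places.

Prior odds = 3/15 = 0.20000.
Likelihood ratio for E = 0.73/0.24 = 3.0417.
Posterior odds = prior odds × LR = 0.60833.
Posterior probability = odds/(1+odds) = 0.60833/1.6083 = 0.3782.

Posterior probability ≈ 0.3782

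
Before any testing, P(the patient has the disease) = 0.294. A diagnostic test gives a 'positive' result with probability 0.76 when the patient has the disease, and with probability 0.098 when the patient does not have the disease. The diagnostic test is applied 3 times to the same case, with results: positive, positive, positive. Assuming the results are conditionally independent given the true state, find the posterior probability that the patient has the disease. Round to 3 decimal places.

Let H be the event that the patient has the disease; start with P(H) = 0.294. P('positive'|H) = 0.76, P('positive'|¬H) = 0.098.
Update on result 1 ('positive'): P(H) ← 0.76·0.2940 / (0.76·0.2940 + 0.098·0.7060) = 0.22344/0.29263 = 0.7636.
Update on result 2 ('positive'): P(H) ← 0.76·0.7636 / (0.76·0.7636 + 0.098·0.2364) = 0.58031/0.60348 = 0.9616.
Update on result 3 ('positive'): P(H) ← 0.76·0.9616 / (0.76·0.9616 + 0.098·0.0384) = 0.73082/0.73458 = 0.9949.

Posterior P(H) ≈ 0.995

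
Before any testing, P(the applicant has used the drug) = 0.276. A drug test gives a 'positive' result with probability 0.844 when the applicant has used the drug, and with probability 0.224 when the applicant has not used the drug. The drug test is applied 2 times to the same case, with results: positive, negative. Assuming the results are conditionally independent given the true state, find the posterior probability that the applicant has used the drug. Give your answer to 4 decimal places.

Posterior P(H) ≈ 0.2241

With H the event that the applicant has used the drug, the joint likelihood of the observed sequence is P(data|H) = 0.844·0.156 = 0.13166 and P(data|¬H) = 0.224·0.776 = 0.17382.
Bayes: P(H|data) = 0.276·0.13166 / (0.276·0.13166 + 0.724·0.17382) = 0.036339/0.16219 = 0.2241.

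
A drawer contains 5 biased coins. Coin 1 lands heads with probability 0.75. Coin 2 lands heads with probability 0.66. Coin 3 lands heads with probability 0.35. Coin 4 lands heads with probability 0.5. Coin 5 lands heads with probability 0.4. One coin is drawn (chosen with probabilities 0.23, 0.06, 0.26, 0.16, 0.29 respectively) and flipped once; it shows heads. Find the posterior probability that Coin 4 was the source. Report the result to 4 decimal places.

Posterior probability ≈ 0.1603

Tabulate prior·likelihood by source: [1] prior 0.23, lik 0.75, product 0.1725; [2] prior 0.06, lik 0.66, product 0.03960; [3] prior 0.26, lik 0.35, product 0.09100; [4] prior 0.16, lik 0.5, product 0.08000; [5] prior 0.29, lik 0.4, product 0.1160.
Normalizing constant = 0.49910; the posterior for Coin 4 is its product over the sum, 0.08000/0.49910 = 0.1603.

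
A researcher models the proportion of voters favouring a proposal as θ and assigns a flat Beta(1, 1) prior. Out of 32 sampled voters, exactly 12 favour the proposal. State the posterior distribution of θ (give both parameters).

Posterior: Beta(13, 21)

Observing 12 successes and 20 failures updates Beta(1, 1) by adding the success and failure counts to the two shape parameters: α = 1+12 = 13, β = 1+20 = 21.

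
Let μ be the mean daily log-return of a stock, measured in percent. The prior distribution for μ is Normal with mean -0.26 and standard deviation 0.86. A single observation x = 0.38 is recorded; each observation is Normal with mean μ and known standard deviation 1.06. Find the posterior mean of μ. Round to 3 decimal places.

Posterior mean ≈ -0.006

Prior precision 1/τ₀² = 1/0.86² = 1.35208; data precision n/σ² = 1/1.06² = 0.889996.
Posterior precision = 1.35208 + 0.889996 = 2.24208.
Posterior mean = (1.35208·-0.26 + 0.889996·0.38) / 2.24208 = -0.006.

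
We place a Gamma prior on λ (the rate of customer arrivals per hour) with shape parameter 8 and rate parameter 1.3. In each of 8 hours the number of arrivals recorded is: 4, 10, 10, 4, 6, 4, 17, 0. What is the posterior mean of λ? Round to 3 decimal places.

Posterior mean ≈ 6.774

Total count ∑xᵢ = 55 over n = 8 hours.
Gamma is conjugate to the Poisson likelihood: posterior is Gamma(shape = 8+55 = 63, rate = 1.3+8 = 9.3).
Posterior mean = shape/rate = 63/9.3 = 6.774.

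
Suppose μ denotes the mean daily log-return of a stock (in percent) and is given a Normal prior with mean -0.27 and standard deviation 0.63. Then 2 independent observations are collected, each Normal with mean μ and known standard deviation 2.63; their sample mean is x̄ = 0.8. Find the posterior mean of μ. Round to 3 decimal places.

Posterior mean ≈ -0.160

Prior precision 1/τ₀² = 1/0.63² = 2.51953; data precision n/σ² = 2/2.63² = 0.289147.
Posterior precision = 2.51953 + 0.289147 = 2.80867.
Posterior mean = (2.51953·-0.27 + 0.289147·0.8) / 2.80867 = -0.160.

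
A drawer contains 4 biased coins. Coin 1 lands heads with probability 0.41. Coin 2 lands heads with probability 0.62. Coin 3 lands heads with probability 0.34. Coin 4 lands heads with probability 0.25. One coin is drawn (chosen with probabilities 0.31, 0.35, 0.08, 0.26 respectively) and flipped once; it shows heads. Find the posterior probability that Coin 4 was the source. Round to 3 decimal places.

Posterior probability ≈ 0.149

Tabulate prior·likelihood by source: [1] prior 0.31, lik 0.41, product 0.1271; [2] prior 0.35, lik 0.62, product 0.2170; [3] prior 0.08, lik 0.34, product 0.02720; [4] prior 0.26, lik 0.25, product 0.06500.
Normalizing constant = 0.43630; the posterior for Coin 4 is its product over the sum, 0.06500/0.43630 = 0.149.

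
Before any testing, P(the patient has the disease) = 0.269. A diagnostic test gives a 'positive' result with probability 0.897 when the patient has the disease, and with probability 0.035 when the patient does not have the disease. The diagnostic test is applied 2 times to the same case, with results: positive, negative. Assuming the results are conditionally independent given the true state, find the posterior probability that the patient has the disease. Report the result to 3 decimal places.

Let H be the event that the patient has the disease; start with P(H) = 0.269. P('positive'|H) = 0.897, P('positive'|¬H) = 0.035.
Update on result 1 ('positive'): P(H) ← 0.897·0.2690 / (0.897·0.2690 + 0.035·0.7310) = 0.24129/0.26688 = 0.9041.
Update on result 2 ('negative'): P(H) ← 0.103·0.9041 / (0.103·0.9041 + 0.965·0.0959) = 0.093126/0.18564 = 0.5017.

Posterior P(H) ≈ 0.502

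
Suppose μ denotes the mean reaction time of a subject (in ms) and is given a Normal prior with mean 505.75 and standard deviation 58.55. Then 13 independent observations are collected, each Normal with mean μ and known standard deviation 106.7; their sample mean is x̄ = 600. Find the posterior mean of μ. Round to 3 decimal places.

Posterior mean ≈ 580.822

Prior precision 1/τ₀² = 1/58.55² = 0.00029171; data precision n/σ² = 13/106.7² = 0.00114186.
Posterior precision = 0.00029171 + 0.00114186 = 0.00143357.
Posterior mean = (0.00029171·505.75 + 0.00114186·600) / 0.00143357 = 580.822.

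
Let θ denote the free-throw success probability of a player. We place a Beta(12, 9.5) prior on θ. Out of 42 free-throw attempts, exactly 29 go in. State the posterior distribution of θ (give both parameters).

Posterior: Beta(41, 22.5)

The binomial likelihood is conjugate to the Beta prior: with 29 successes and 13 failures, the posterior is Beta(12+29, 9.5+13) = Beta(41, 22.5).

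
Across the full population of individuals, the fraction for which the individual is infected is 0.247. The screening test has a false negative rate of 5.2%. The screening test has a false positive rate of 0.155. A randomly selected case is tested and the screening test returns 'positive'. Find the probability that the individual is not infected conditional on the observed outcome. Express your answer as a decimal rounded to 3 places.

Let H be the event that the individual is infected. P(H) = 0.247, so P(¬H) = 0.753. With E the 'positive' result, P(E|H) = 0.948 and P(E|¬H) = 0.155.
P(E) = 0.948·0.247 + 0.155·0.753 = 0.23416 + 0.11671 = 0.35087.
By Bayes' theorem, P(H|E) = 0.23416 / 0.35087 = 0.667. Hence P(¬H|E) = 1 − 0.667 = 0.333.

P(¬H | E) ≈ 0.333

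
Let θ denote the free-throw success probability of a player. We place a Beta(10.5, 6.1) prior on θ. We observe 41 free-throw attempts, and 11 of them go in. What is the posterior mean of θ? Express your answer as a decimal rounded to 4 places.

Posterior mean ≈ 0.3733

Observing 11 successes and 30 failures updates Beta(10.5, 6.1) by adding the success and failure counts to the two shape parameters: α = 10.5+11 = 21.5, β = 6.1+30 = 36.1.
Posterior mean = α/(α+β) = 21.5/57.6 = 0.3733.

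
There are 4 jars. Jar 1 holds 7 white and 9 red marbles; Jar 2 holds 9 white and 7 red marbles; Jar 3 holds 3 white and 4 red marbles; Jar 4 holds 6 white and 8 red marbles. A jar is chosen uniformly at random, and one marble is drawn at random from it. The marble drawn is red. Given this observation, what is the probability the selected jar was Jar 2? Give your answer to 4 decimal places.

Posterior probability ≈ 0.2042

Tabulate prior·likelihood by source: [1] prior 0.25, lik 0.5625, product 0.1406; [2] prior 0.25, lik 0.4375, product 0.1094; [3] prior 0.25, lik 0.5714, product 0.1429; [4] prior 0.25, lik 0.5714, product 0.1429.
Normalizing constant = 0.53571; the posterior for Jar 2 is its product over the sum, 0.1094/0.53571 = 0.2042.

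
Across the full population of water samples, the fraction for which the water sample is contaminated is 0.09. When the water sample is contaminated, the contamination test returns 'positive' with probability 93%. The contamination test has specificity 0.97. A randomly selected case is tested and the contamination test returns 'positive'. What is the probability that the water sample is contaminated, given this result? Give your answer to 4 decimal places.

P(H | E) ≈ 0.7541

Let H be the event that the water sample is contaminated. P(H) = 0.09, so P(¬H) = 0.91. With E the 'positive' result, P(E|H) = 0.93 and P(E|¬H) = 0.03.
P(E) = 0.93·0.09 + 0.03·0.91 = 0.083700 + 0.027300 = 0.11100.
By Bayes' theorem, P(H|E) = 0.083700 / 0.11100 = 0.7541.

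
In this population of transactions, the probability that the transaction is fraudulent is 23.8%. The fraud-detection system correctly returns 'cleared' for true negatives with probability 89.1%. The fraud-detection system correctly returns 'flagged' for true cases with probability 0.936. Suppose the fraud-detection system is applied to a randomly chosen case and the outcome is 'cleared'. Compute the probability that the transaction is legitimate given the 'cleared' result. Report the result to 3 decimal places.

Write H for 'the transaction is fraudulent'. Prior odds H:¬H = 0.238/0.762 = 0.31234. For the 'cleared' outcome, the likelihood ratio is 0.064/0.891 = 0.071829.
Posterior odds = 0.31234 × 0.071829 = 0.022435, so P(H|E) = 0.022435/(1+0.022435) = 0.022. Then P(¬H|E) = 1 − 0.022 = 0.978.

P(¬H | E) ≈ 0.978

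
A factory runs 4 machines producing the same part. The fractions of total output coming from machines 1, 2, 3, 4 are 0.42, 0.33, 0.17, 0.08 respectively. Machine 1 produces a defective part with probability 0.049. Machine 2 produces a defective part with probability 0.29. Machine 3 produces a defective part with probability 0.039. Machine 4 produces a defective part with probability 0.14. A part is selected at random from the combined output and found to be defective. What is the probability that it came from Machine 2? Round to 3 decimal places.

Tabulate prior·likelihood by source: [1] prior 0.42, lik 0.049, product 0.02058; [2] prior 0.33, lik 0.29, product 0.09570; [3] prior 0.17, lik 0.039, product 0.006630; [4] prior 0.08, lik 0.14, product 0.01120.
Normalizing constant = 0.13411; the posterior for Machine 2 is its product over the sum, 0.09570/0.13411 = 0.714.

Posterior probability ≈ 0.714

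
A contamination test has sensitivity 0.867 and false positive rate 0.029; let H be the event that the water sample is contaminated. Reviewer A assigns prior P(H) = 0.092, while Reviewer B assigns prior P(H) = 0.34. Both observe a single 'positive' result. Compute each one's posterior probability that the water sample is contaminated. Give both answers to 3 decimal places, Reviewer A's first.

P('+'|H) = 0.867, P('+'|¬H) = 0.029.
Reviewer A: numerator 0.867·0.092 = 0.079764; evidence = 0.079764+0.029·0.908 = 0.10610; posterior = 0.752.
Reviewer B: numerator 0.867·0.34 = 0.29478; evidence = 0.29478+0.029·0.66 = 0.31392; posterior = 0.939.

Reviewer A: 0.752; Reviewer B: 0.939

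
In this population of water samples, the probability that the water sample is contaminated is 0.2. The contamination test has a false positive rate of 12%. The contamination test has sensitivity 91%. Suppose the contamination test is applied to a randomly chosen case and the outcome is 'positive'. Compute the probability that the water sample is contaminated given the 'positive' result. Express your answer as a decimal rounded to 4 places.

Let H be the event that the water sample is contaminated. P(H) = 0.2, so P(¬H) = 0.8. With E the 'positive' result, P(E|H) = 0.91 and P(E|¬H) = 0.12.
P(E) = 0.91·0.2 + 0.12·0.8 = 0.18200 + 0.096000 = 0.27800.
By Bayes' theorem, P(H|E) = 0.18200 / 0.27800 = 0.6547.

P(H | E) ≈ 0.6547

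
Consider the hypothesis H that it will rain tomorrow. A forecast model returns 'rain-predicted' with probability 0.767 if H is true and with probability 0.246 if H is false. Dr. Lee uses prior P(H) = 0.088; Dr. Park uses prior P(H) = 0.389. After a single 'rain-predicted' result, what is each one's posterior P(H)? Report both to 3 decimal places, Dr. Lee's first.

The likelihood ratio for a 'rain-predicted' result is 0.767/0.246 = 3.1179.
Dr. Lee: prior odds 0.088/0.912 = 0.096491; posterior odds 0.30085; posterior probability 0.231.
Dr. Park: prior odds 0.389/0.611 = 0.63666; posterior odds 1.9850; posterior probability 0.665.

Dr. Lee: 0.231; Dr. Park: 0.665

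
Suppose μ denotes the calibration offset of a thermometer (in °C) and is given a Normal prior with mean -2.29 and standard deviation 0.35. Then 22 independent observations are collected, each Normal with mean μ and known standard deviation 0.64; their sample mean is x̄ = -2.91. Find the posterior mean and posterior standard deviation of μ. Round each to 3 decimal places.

Posterior mean ≈ -2.828; posterior SD ≈ 0.127

Prior precision 1/τ₀² = 1/0.35² = 8.16327; data precision n/σ² = 22/0.64² = 53.7109.
Posterior precision = 8.16327 + 53.7109 = 61.8742, giving posterior SD = 1/√61.8742 = 0.127.
Posterior mean = (8.16327·-2.29 + 53.7109·-2.91) / 61.8742 = -2.828.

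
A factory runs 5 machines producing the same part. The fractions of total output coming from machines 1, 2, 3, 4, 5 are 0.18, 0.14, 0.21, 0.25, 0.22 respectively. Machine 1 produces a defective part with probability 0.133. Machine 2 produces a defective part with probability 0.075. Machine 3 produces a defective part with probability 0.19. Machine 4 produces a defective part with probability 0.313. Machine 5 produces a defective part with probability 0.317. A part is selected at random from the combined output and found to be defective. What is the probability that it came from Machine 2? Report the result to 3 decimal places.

Posterior probability ≈ 0.047

Tabulate prior·likelihood by source: [1] prior 0.18, lik 0.133, product 0.02394; [2] prior 0.14, lik 0.075, product 0.01050; [3] prior 0.21, lik 0.19, product 0.03990; [4] prior 0.25, lik 0.313, product 0.07825; [5] prior 0.22, lik 0.317, product 0.06974.
Normalizing constant = 0.22233; the posterior for Machine 2 is its product over the sum, 0.01050/0.22233 = 0.047.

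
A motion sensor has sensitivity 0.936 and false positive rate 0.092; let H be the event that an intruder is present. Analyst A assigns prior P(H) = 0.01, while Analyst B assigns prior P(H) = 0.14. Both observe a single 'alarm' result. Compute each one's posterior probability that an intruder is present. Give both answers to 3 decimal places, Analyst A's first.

Analyst A: 0.093; Analyst B: 0.624

The likelihood ratio for an 'alarm' result is 0.936/0.092 = 10.174.
Analyst A: prior odds 0.01/0.99 = 0.010101; posterior odds 0.10277; posterior probability 0.093.
Analyst B: prior odds 0.14/0.86 = 0.16279; posterior odds 1.6562; posterior probability 0.624.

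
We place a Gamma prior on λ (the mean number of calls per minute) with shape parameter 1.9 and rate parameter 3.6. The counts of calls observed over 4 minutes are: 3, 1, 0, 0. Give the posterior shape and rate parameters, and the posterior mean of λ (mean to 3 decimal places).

Total count ∑xᵢ = 4 over n = 4 minutes.
Gamma is conjugate to the Poisson likelihood: posterior is Gamma(shape = 1.9+4 = 5.9, rate = 3.6+4 = 7.6).
Posterior mean = shape/rate = 5.9/7.6 = 0.776.

Posterior: Gamma(shape=5.9, rate=7.6); mean ≈ 0.776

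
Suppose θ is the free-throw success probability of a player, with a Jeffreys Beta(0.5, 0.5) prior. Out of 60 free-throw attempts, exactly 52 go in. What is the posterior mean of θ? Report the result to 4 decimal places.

Posterior mean ≈ 0.8607

Observing 52 successes and 8 failures updates Beta(0.5, 0.5) by adding the success and failure counts to the two shape parameters: α = 0.5+52 = 52.5, β = 0.5+8 = 8.5.
E[θ | data] = 52.5/(52.5+8.5) = 0.8607.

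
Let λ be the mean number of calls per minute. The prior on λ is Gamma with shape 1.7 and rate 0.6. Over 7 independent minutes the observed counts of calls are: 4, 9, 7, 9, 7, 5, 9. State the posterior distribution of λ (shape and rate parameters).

Posterior: Gamma(shape=51.7, rate=7.6)

Total count ∑xᵢ = 50 over n = 7 minutes.
Gamma is conjugate to the Poisson likelihood: posterior is Gamma(shape = 1.7+50 = 51.7, rate = 0.6+7 = 7.6).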